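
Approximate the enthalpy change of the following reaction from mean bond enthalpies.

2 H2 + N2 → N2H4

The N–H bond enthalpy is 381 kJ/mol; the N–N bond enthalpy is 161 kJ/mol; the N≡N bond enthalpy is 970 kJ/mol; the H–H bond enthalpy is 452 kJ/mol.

ΔH ≈ +189 kJ

Bonds broken (reactants):
  H–H: 2 × 452 = 904
  N≡N: 1 × 970 = 970
  Σ(broken) = 1874 kJ
Bonds formed (products):
  N–H: 4 × 381 = 1524
  N–N: 1 × 161 = 161
  Σ(formed) = 1685 kJ
ΔH = Σ(broken) − Σ(formed) = 1874 − 1685 = +189 kJ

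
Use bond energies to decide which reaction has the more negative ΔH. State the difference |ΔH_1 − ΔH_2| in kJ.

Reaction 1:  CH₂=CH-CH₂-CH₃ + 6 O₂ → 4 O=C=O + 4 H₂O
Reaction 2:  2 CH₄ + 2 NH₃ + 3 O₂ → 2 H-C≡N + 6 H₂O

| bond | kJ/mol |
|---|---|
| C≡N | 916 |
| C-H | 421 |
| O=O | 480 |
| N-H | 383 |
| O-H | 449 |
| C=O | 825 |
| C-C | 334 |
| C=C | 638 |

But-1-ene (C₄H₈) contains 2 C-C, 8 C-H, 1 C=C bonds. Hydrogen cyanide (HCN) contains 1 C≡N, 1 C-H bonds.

Reaction 1, by 1682 kJ

Reaction 1:
  Bonds broken (reactants):
    C-C: 2 × 334 = 668
    C-H: 8 × 421 = 3368
    C=C: 1 × 638 = 638
    O=O: 6 × 480 = 2880
    Σ(broken) = 7554 kJ
  Bonds formed (products):
    C=O: 8 × 825 = 6600
    O-H: 8 × 449 = 3592
    Σ(formed) = 10192 kJ
  ΔH_1 = 7554 − 10192 = −2638 kJ
Reaction 2:
  Bonds broken (reactants):
    C-H: 8 × 421 = 3368
    N-H: 6 × 383 = 2298
    O=O: 3 × 480 = 1440
    Σ(broken) = 7106 kJ
  Bonds formed (products):
    C≡N: 2 × 916 = 1832
    C-H: 2 × 421 = 842
    O-H: 12 × 449 = 5388
    Σ(formed) = 8062 kJ
  ΔH_2 = 7106 − 8062 = −956 kJ
ΔH_1 − ΔH_2 = −1682 kJ, so reaction 1 has the more negative ΔH; |ΔH_1 − ΔH_2| = 1682 kJ.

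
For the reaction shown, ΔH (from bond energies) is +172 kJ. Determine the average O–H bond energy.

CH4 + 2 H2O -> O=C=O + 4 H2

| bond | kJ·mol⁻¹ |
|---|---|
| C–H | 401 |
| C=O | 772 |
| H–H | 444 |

Let D be the O–H bond energy.
Σ(broken) = 4×401 + 4×D = 1604 + 4D
Σ(formed) = 2×772 + 4×444 = 3320
ΔH = Σ(broken) − Σ(formed) = (1604 + 4D) − (3320) = −1716 + 4D
Setting this equal to +172 kJ gives 4D = 1888, so D = 472 kJ/mol.

D(O–H) ≈ 472 kJ/mol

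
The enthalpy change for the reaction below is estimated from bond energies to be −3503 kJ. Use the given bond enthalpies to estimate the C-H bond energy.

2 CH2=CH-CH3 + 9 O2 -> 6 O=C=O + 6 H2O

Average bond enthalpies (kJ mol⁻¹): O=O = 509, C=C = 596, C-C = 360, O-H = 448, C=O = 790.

D(C-H) ≈ 405 kJ/mol

Let D be the C-H bond energy.
Σ(broken) = 2×360 + 12×D + 2×596 + 9×509 = 6493 + 12D
Σ(formed) = 12×790 + 12×448 = 14856
ΔH = Σ(broken) − Σ(formed) = (6493 + 12D) − (14856) = −8363 + 12D
Setting this equal to −3503 kJ gives 12D = 4860, so D = 405 kJ/mol.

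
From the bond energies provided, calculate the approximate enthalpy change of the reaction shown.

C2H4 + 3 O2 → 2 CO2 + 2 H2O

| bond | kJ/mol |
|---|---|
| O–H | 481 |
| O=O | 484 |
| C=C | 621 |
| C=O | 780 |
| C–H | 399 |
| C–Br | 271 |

ΔH ≈ −1375 kJ

Bonds broken (reactants):
  C–H: 4 × 399 = 1596
  C=C: 1 × 621 = 621
  O=O: 3 × 484 = 1452
  Σ(broken) = 3669 kJ
Bonds formed (products):
  C=O: 4 × 780 = 3120
  O–H: 4 × 481 = 1924
  Σ(formed) = 5044 kJ
ΔH = Σ(broken) − Σ(formed) = 3669 − 5044 = −1375 kJ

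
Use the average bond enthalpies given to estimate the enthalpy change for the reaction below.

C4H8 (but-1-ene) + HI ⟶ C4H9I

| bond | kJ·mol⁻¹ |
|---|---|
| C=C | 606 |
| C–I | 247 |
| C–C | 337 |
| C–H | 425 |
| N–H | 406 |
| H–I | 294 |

ΔH ≈ −109 kJ

Bonds broken (reactants):
  C–C: 2 × 337 = 674
  C–H: 8 × 425 = 3400
  C=C: 1 × 606 = 606
  H–I: 1 × 294 = 294
  Σ(broken) = 4974 kJ
Bonds formed (products):
  C–C: 3 × 337 = 1011
  C–H: 9 × 425 = 3825
  C–I: 1 × 247 = 247
  Σ(formed) = 5083 kJ
ΔH = Σ(broken) − Σ(formed) = 4974 − 5083 = −109 kJ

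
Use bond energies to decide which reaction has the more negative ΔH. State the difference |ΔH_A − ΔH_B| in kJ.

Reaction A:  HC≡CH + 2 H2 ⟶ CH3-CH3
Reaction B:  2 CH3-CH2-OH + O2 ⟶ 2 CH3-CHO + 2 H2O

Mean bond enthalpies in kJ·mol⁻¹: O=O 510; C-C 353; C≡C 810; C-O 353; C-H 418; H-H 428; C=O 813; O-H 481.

Reaction B, by 177 kJ

Reaction A:
  Bonds broken (reactants):
    C≡C: 1 × 810 = 810
    C-H: 2 × 418 = 836
    H-H: 2 × 428 = 856
    Σ(broken) = 2502 kJ
  Bonds formed (products):
    C-C: 1 × 353 = 353
    C-H: 6 × 418 = 2508
    Σ(formed) = 2861 kJ
  ΔH_A = 2502 − 2861 = −359 kJ
Reaction B:
  Bonds broken (reactants):
    C-C: 2 × 353 = 706
    C-H: 10 × 418 = 4180
    C-O: 2 × 353 = 706
    O-H: 2 × 481 = 962
    O=O: 1 × 510 = 510
    Σ(broken) = 7064 kJ
  Bonds formed (products):
    C-C: 2 × 353 = 706
    C-H: 8 × 418 = 3344
    C=O: 2 × 813 = 1626
    O-H: 4 × 481 = 1924
    Σ(formed) = 7600 kJ
  ΔH_B = 7064 − 7600 = −536 kJ
ΔH_A − ΔH_B = +177 kJ, so reaction B has the more negative ΔH; |ΔH_A − ΔH_B| = 177 kJ.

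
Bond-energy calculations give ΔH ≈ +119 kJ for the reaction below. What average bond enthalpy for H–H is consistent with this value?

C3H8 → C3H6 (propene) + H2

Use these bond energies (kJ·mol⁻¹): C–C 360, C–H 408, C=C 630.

D(H–H) ≈ 427 kJ/mol

Let D be the H–H bond energy.
Σ(broken) = 2×360 + 8×408 = 3984
Σ(formed) = 1×360 + 6×408 + 1×630 + 1×D = 3438 + D
ΔH = Σ(broken) − Σ(formed) = (3984) − (3438 + D) = +546 − D
Setting this equal to +119 kJ gives D = 427 kJ/mol.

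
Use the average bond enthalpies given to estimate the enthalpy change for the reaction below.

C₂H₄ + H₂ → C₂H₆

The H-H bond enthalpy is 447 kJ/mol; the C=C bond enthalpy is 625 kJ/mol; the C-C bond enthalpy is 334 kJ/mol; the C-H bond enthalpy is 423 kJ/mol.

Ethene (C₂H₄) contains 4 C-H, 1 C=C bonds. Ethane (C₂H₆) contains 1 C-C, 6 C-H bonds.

Bonds broken (reactants):
  C-H: 4 × 423 = 1692
  C=C: 1 × 625 = 625
  H-H: 1 × 447 = 447
  Σ(broken) = 2764 kJ
Bonds formed (products):
  C-C: 1 × 334 = 334
  C-H: 6 × 423 = 2538
  Σ(formed) = 2872 kJ
ΔH = Σ(broken) − Σ(formed) = 2764 − 2872 = −108 kJ

ΔH ≈ −108 kJ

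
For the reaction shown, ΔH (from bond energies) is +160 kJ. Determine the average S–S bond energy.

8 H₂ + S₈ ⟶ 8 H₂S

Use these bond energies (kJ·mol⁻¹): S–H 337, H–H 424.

Let D be the S–S bond energy.
Σ(broken) = 8×424 + 8×D = 3392 + 8D
Σ(formed) = 16×337 = 5392
ΔH = Σ(broken) − Σ(formed) = (3392 + 8D) − (5392) = −2000 + 8D
Setting this equal to +160 kJ gives 8D = 2160, so D = 270 kJ/mol.

D(S–S) ≈ 270 kJ/mol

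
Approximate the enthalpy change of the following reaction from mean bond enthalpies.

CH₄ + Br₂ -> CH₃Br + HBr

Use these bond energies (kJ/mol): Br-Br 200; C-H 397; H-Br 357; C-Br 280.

ΔH ≈ −40 kJ

Bonds broken (reactants):
  Br-Br: 1 × 200 = 200
  C-H: 4 × 397 = 1588
  Σ(broken) = 1788 kJ
Bonds formed (products):
  C-Br: 1 × 280 = 280
  C-H: 3 × 397 = 1191
  H-Br: 1 × 357 = 357
  Σ(formed) = 1828 kJ
ΔH = Σ(broken) − Σ(formed) = 1788 − 1828 = −40 kJ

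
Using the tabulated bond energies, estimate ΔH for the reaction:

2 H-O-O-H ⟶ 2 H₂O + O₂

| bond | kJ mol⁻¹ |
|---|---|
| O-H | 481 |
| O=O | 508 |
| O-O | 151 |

ΔH ≈ −206 kJ

Bonds broken (reactants):
  O-H: 4 × 481 = 1924
  O-O: 2 × 151 = 302
  Σ(broken) = 2226 kJ
Bonds formed (products):
  O-H: 4 × 481 = 1924
  O=O: 1 × 508 = 508
  Σ(formed) = 2432 kJ
ΔH = Σ(broken) − Σ(formed) = 2226 − 2432 = −206 kJ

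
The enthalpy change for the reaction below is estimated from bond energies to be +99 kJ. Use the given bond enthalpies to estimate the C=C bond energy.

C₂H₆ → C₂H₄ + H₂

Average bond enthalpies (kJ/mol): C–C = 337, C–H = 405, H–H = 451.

Let D be the C=C bond energy.
Σ(broken) = 1×337 + 6×405 = 2767
Σ(formed) = 4×405 + 1×D + 1×451 = 2071 + D
ΔH = Σ(broken) − Σ(formed) = (2767) − (2071 + D) = +696 − D
Setting this equal to +99 kJ gives D = 597 kJ/mol.

D(C=C) ≈ 597 kJ/mol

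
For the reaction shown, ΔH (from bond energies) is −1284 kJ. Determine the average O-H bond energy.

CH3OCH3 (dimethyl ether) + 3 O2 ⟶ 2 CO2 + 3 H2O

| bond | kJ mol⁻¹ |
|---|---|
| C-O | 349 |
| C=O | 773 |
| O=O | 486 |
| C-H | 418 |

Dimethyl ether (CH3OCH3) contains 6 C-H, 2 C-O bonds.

D(O-H) ≈ 476 kJ/mol

Let D be the O-H bond energy.
Σ(broken) = 6×418 + 2×349 + 3×486 = 4664
Σ(formed) = 4×773 + 6×D = 3092 + 6D
ΔH = Σ(broken) − Σ(formed) = (4664) − (3092 + 6D) = +1572 − 6D
Setting this equal to −1284 kJ gives 6D = 2856, so D = 476 kJ/mol.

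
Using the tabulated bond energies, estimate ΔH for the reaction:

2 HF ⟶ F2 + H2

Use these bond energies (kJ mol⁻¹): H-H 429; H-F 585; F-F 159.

ΔH ≈ +582 kJ

Bonds broken (reactants):
  H-F: 2 × 585 = 1170
  Σ(broken) = 1170 kJ
Bonds formed (products):
  F-F: 1 × 159 = 159
  H-H: 1 × 429 = 429
  Σ(formed) = 588 kJ
ΔH = Σ(broken) − Σ(formed) = 1170 − 588 = +582 kJ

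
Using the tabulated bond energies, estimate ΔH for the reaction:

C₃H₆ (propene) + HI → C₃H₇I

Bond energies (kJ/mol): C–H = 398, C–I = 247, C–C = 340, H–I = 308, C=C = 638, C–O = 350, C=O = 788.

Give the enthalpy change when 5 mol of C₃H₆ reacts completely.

ΔH = −195 kJ

Bonds broken (reactants):
  C–C: 1 × 340 = 340
  C–H: 6 × 398 = 2388
  C=C: 1 × 638 = 638
  H–I: 1 × 308 = 308
  Σ(broken) = 3674 kJ
Bonds formed (products):
  C–C: 2 × 340 = 680
  C–H: 7 × 398 = 2786
  C–I: 1 × 247 = 247
  Σ(formed) = 3713 kJ
ΔH = Σ(broken) − Σ(formed) = 3674 − 3713 = −39 kJ
For 5× the reaction as written: 5 × (−39) = −195 kJ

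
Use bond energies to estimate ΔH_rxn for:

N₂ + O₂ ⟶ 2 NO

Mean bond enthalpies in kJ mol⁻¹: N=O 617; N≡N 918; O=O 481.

ΔH ≈ +165 kJ

Bonds broken (reactants):
  N≡N: 1 × 918 = 918
  O=O: 1 × 481 = 481
  Σ(broken) = 1399 kJ
Bonds formed (products):
  N=O: 2 × 617 = 1234
  Σ(formed) = 1234 kJ
ΔH = Σ(broken) − Σ(formed) = 1399 − 1234 = +165 kJ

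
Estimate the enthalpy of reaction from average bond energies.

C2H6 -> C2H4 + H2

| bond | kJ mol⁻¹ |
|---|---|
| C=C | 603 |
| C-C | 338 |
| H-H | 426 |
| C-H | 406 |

Bonds broken (reactants):
  C-C: 1 × 338 = 338
  C-H: 6 × 406 = 2436
  Σ(broken) = 2774 kJ
Bonds formed (products):
  C-H: 4 × 406 = 1624
  C=C: 1 × 603 = 603
  H-H: 1 × 426 = 426
  Σ(formed) = 2653 kJ
ΔH = Σ(broken) − Σ(formed) = 2774 − 2653 = +121 kJ

ΔH ≈ +121 kJ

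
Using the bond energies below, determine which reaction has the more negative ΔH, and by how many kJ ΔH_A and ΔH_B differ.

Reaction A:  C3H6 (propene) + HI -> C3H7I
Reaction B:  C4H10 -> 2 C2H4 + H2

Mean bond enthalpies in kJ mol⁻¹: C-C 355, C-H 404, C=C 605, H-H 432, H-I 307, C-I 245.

Reaction A, by 323 kJ

Reaction A:
  Bonds broken (reactants):
    C-C: 1 × 355 = 355
    C-H: 6 × 404 = 2424
    C=C: 1 × 605 = 605
    H-I: 1 × 307 = 307
    Σ(broken) = 3691 kJ
  Bonds formed (products):
    C-C: 2 × 355 = 710
    C-H: 7 × 404 = 2828
    C-I: 1 × 245 = 245
    Σ(formed) = 3783 kJ
  ΔH_A = 3691 − 3783 = −92 kJ
Reaction B:
  Bonds broken (reactants):
    C-C: 3 × 355 = 1065
    C-H: 10 × 404 = 4040
    Σ(broken) = 5105 kJ
  Bonds formed (products):
    C-H: 8 × 404 = 3232
    C=C: 2 × 605 = 1210
    H-H: 1 × 432 = 432
    Σ(formed) = 4874 kJ
  ΔH_B = 5105 − 4874 = +231 kJ
ΔH_A − ΔH_B = −323 kJ, so reaction A has the more negative ΔH; |ΔH_A − ΔH_B| = 323 kJ.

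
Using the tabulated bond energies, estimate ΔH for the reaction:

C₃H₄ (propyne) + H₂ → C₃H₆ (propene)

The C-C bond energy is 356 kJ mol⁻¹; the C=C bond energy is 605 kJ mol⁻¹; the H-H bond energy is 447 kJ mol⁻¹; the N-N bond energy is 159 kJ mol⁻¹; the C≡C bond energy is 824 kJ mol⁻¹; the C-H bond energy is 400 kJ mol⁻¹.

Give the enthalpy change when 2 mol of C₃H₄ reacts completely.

Bonds broken (reactants):
  C≡C: 1 × 824 = 824
  C-C: 1 × 356 = 356
  C-H: 4 × 400 = 1600
  H-H: 1 × 447 = 447
  Σ(broken) = 3227 kJ
Bonds formed (products):
  C-C: 1 × 356 = 356
  C-H: 6 × 400 = 2400
  C=C: 1 × 605 = 605
  Σ(formed) = 3361 kJ
ΔH = Σ(broken) − Σ(formed) = 3227 − 3361 = −134 kJ
For 2× the reaction as written: 2 × (−134) = −268 kJ

ΔH = −268 kJ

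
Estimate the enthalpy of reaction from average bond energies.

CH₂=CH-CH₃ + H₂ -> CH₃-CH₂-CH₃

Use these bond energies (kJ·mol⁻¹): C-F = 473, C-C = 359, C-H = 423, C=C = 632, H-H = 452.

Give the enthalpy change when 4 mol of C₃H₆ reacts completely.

ΔH = −484 kJ

Bonds broken (reactants):
  C-C: 1 × 359 = 359
  C-H: 6 × 423 = 2538
  C=C: 1 × 632 = 632
  H-H: 1 × 452 = 452
  Σ(broken) = 3981 kJ
Bonds formed (products):
  C-C: 2 × 359 = 718
  C-H: 8 × 423 = 3384
  Σ(formed) = 4102 kJ
ΔH = Σ(broken) − Σ(formed) = 3981 − 4102 = −121 kJ
For 4× the reaction as written: 4 × (−121) = −484 kJ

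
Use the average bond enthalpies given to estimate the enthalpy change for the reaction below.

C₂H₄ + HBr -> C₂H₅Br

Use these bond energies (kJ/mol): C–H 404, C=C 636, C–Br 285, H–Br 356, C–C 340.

Bonds broken (reactants):
  C–H: 4 × 404 = 1616
  C=C: 1 × 636 = 636
  H–Br: 1 × 356 = 356
  Σ(broken) = 2608 kJ
Bonds formed (products):
  C–Br: 1 × 285 = 285
  C–C: 1 × 340 = 340
  C–H: 5 × 404 = 2020
  Σ(formed) = 2645 kJ
ΔH = Σ(broken) − Σ(formed) = 2608 − 2645 = −37 kJ

ΔH ≈ −37 kJ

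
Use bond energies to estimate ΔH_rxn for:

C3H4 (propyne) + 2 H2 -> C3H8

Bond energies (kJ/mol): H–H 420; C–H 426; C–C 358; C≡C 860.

Bonds broken (reactants):
  C≡C: 1 × 860 = 860
  C–C: 1 × 358 = 358
  C–H: 4 × 426 = 1704
  H–H: 2 × 420 = 840
  Σ(broken) = 3762 kJ
Bonds formed (products):
  C–C: 2 × 358 = 716
  C–H: 8 × 426 = 3408
  Σ(formed) = 4124 kJ
ΔH = Σ(broken) − Σ(formed) = 3762 − 4124 = −362 kJ

ΔH ≈ −362 kJ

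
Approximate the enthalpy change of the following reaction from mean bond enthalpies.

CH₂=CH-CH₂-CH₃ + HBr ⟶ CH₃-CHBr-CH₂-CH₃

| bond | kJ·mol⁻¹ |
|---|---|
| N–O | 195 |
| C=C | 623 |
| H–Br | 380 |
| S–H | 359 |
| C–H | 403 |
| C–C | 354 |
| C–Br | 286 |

ΔH ≈ −40 kJ

Bonds broken (reactants):
  C–C: 2 × 354 = 708
  C–H: 8 × 403 = 3224
  C=C: 1 × 623 = 623
  H–Br: 1 × 380 = 380
  Σ(broken) = 4935 kJ
Bonds formed (products):
  C–Br: 1 × 286 = 286
  C–C: 3 × 354 = 1062
  C–H: 9 × 403 = 3627
  Σ(formed) = 4975 kJ
ΔH = Σ(broken) − Σ(formed) = 4935 − 4975 = −40 kJ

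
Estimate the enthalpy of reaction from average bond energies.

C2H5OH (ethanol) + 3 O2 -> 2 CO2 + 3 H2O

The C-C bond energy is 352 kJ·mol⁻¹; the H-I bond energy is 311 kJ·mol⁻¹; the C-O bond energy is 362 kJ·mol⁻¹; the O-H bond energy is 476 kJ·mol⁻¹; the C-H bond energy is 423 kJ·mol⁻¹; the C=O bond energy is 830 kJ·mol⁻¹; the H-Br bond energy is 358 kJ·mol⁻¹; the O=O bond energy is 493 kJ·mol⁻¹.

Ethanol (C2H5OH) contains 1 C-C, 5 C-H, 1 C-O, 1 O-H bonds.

Bonds broken (reactants):
  C-C: 1 × 352 = 352
  C-H: 5 × 423 = 2115
  C-O: 1 × 362 = 362
  O-H: 1 × 476 = 476
  O=O: 3 × 493 = 1479
  Σ(broken) = 4784 kJ
Bonds formed (products):
  C=O: 4 × 830 = 3320
  O-H: 6 × 476 = 2856
  Σ(formed) = 6176 kJ
ΔH = Σ(broken) − Σ(formed) = 4784 − 6176 = −1392 kJ

ΔH ≈ −1392 kJ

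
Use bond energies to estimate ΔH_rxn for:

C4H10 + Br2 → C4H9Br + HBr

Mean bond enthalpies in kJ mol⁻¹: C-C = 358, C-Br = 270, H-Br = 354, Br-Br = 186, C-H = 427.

ΔH ≈ −11 kJ

Bonds broken (reactants):
  Br-Br: 1 × 186 = 186
  C-C: 3 × 358 = 1074
  C-H: 10 × 427 = 4270
  Σ(broken) = 5530 kJ
Bonds formed (products):
  C-Br: 1 × 270 = 270
  C-C: 3 × 358 = 1074
  C-H: 9 × 427 = 3843
  H-Br: 1 × 354 = 354
  Σ(formed) = 5541 kJ
ΔH = Σ(broken) − Σ(formed) = 5530 − 5541 = −11 kJ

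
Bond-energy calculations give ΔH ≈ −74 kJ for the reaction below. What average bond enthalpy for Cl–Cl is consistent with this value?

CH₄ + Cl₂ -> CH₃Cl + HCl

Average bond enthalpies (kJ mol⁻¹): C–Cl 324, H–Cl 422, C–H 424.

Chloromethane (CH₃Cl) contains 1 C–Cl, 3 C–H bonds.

Let D be the Cl–Cl bond energy.
Σ(broken) = 4×424 + 1×D = 1696 + D
Σ(formed) = 1×324 + 3×424 + 1×422 = 2018
ΔH = Σ(broken) − Σ(formed) = (1696 + D) − (2018) = −322 + D
Setting this equal to −74 kJ gives D = 248 kJ/mol.

D(Cl–Cl) ≈ 248 kJ/mol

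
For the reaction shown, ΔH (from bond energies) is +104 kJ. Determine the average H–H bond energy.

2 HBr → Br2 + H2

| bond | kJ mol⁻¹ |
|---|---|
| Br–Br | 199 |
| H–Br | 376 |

D(H–H) ≈ 449 kJ/mol

Let D be the H–H bond energy.
Σ(broken) = 2×376 = 752
Σ(formed) = 1×199 + 1×D = 199 + D
ΔH = Σ(broken) − Σ(formed) = (752) − (199 + D) = +553 − D
Setting this equal to +104 kJ gives D = 449 kJ/mol.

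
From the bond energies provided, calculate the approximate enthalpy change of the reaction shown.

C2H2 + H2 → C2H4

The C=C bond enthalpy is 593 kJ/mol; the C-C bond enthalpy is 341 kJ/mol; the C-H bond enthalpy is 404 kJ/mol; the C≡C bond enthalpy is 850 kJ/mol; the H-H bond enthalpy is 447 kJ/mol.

ΔH ≈ −104 kJ

Bonds broken (reactants):
  C≡C: 1 × 850 = 850
  C-H: 2 × 404 = 808
  H-H: 1 × 447 = 447
  Σ(broken) = 2105 kJ
Bonds formed (products):
  C-H: 4 × 404 = 1616
  C=C: 1 × 593 = 593
  Σ(formed) = 2209 kJ
ΔH = Σ(broken) − Σ(formed) = 2105 − 2209 = −104 kJ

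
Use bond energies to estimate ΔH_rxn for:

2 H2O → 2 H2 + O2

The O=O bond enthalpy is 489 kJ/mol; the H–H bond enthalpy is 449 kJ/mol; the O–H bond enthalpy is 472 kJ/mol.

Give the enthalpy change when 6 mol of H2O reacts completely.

ΔH = +1503 kJ

Bonds broken (reactants):
  O–H: 4 × 472 = 1888
  Σ(broken) = 1888 kJ
Bonds formed (products):
  H–H: 2 × 449 = 898
  O=O: 1 × 489 = 489
  Σ(formed) = 1387 kJ
ΔH = Σ(broken) − Σ(formed) = 1888 − 1387 = +501 kJ
For 3× the reaction as written: 3 × (+501) = +1503 kJ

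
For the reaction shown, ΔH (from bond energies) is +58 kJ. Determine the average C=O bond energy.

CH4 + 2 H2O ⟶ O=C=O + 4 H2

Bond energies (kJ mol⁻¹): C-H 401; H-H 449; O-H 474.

D(C=O) ≈ 823 kJ/mol

Let D be the C=O bond energy.
Σ(broken) = 4×401 + 4×474 = 3500
Σ(formed) = 2×D + 4×449 = 1796 + 2D
ΔH = Σ(broken) − Σ(formed) = (3500) − (1796 + 2D) = +1704 − 2D
Setting this equal to +58 kJ gives 2D = 1646, so D = 823 kJ/mol.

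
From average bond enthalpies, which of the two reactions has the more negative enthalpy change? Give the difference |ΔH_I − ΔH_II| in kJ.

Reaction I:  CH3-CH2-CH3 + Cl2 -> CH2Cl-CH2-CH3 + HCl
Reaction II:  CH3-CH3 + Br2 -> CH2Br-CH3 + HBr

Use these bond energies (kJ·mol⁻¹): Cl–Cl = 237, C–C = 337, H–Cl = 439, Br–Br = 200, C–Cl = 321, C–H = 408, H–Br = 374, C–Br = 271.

Reaction I, by 78 kJ

Reaction I:
  Bonds broken (reactants):
    C–C: 2 × 337 = 674
    C–H: 8 × 408 = 3264
    Cl–Cl: 1 × 237 = 237
    Σ(broken) = 4175 kJ
  Bonds formed (products):
    C–C: 2 × 337 = 674
    C–Cl: 1 × 321 = 321
    C–H: 7 × 408 = 2856
    H–Cl: 1 × 439 = 439
    Σ(formed) = 4290 kJ
  ΔH_I = 4175 − 4290 = −115 kJ
Reaction II:
  Bonds broken (reactants):
    Br–Br: 1 × 200 = 200
    C–C: 1 × 337 = 337
    C–H: 6 × 408 = 2448
    Σ(broken) = 2985 kJ
  Bonds formed (products):
    C–Br: 1 × 271 = 271
    C–C: 1 × 337 = 337
    C–H: 5 × 408 = 2040
    H–Br: 1 × 374 = 374
    Σ(formed) = 3022 kJ
  ΔH_II = 2985 − 3022 = −37 kJ
ΔH_I − ΔH_II = −78 kJ, so reaction I has the more negative ΔH; |ΔH_I − ΔH_II| = 78 kJ.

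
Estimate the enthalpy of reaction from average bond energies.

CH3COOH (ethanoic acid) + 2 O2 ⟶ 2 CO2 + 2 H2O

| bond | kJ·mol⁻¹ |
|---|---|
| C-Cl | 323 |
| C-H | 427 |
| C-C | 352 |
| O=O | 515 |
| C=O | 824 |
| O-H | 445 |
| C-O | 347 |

ΔH ≈ −797 kJ

Bonds broken (reactants):
  C-C: 1 × 352 = 352
  C-H: 3 × 427 = 1281
  C-O: 1 × 347 = 347
  C=O: 1 × 824 = 824
  O-H: 1 × 445 = 445
  O=O: 2 × 515 = 1030
  Σ(broken) = 4279 kJ
Bonds formed (products):
  C=O: 4 × 824 = 3296
  O-H: 4 × 445 = 1780
  Σ(formed) = 5076 kJ
ΔH = Σ(broken) − Σ(formed) = 4279 − 5076 = −797 kJ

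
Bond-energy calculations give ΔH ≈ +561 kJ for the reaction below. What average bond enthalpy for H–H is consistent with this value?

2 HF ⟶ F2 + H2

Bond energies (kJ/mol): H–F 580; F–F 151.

D(H–H) ≈ 448 kJ/mol

Let D be the H–H bond energy.
Σ(broken) = 2×580 = 1160
Σ(formed) = 1×151 + 1×D = 151 + D
ΔH = Σ(broken) − Σ(formed) = (1160) − (151 + D) = +1009 − D
Setting this equal to +561 kJ gives D = 448 kJ/mol.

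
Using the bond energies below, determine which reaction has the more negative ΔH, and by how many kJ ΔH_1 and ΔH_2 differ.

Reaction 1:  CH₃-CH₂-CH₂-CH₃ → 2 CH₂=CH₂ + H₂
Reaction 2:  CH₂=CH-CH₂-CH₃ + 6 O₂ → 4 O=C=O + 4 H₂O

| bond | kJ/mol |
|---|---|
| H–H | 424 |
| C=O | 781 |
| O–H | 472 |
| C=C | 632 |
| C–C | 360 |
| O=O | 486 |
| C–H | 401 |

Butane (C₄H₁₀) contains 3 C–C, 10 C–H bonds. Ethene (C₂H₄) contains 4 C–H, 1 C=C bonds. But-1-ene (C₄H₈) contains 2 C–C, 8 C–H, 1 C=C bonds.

Reaction 1:
  Bonds broken (reactants):
    C–C: 3 × 360 = 1080
    C–H: 10 × 401 = 4010
    Σ(broken) = 5090 kJ
  Bonds formed (products):
    C–H: 8 × 401 = 3208
    C=C: 2 × 632 = 1264
    H–H: 1 × 424 = 424
    Σ(formed) = 4896 kJ
  ΔH_1 = 5090 − 4896 = +194 kJ
Reaction 2:
  Bonds broken (reactants):
    C–C: 2 × 360 = 720
    C–H: 8 × 401 = 3208
    C=C: 1 × 632 = 632
    O=O: 6 × 486 = 2916
    Σ(broken) = 7476 kJ
  Bonds formed (products):
    C=O: 8 × 781 = 6248
    O–H: 8 × 472 = 3776
    Σ(formed) = 10024 kJ
  ΔH_2 = 7476 − 10024 = −2548 kJ
ΔH_1 − ΔH_2 = +2742 kJ, so reaction 2 has the more negative ΔH; |ΔH_1 − ΔH_2| = 2742 kJ.

Reaction 2, by 2742 kJ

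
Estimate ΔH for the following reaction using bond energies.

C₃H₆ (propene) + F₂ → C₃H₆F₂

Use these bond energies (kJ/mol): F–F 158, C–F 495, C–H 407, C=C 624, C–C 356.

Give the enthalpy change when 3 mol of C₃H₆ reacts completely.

Bonds broken (reactants):
  C–C: 1 × 356 = 356
  C–H: 6 × 407 = 2442
  C=C: 1 × 624 = 624
  F–F: 1 × 158 = 158
  Σ(broken) = 3580 kJ
Bonds formed (products):
  C–C: 2 × 356 = 712
  C–F: 2 × 495 = 990
  C–H: 6 × 407 = 2442
  Σ(formed) = 4144 kJ
ΔH = Σ(broken) − Σ(formed) = 3580 − 4144 = −564 kJ
For 3× the reaction as written: 3 × (−564) = −1692 kJ

ΔH = −1692 kJ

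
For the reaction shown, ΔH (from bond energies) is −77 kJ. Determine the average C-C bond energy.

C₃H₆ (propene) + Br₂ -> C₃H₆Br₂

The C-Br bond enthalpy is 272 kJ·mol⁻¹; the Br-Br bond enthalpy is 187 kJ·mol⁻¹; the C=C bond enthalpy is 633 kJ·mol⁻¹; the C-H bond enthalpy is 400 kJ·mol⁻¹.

D(C-C) ≈ 353 kJ/mol

Let D be the C-C bond energy.
Σ(broken) = 1×187 + 1×D + 6×400 + 1×633 = 3220 + D
Σ(formed) = 2×272 + 2×D + 6×400 = 2944 + 2D
ΔH = Σ(broken) − Σ(formed) = (3220 + D) − (2944 + 2D) = +276 − D
Setting this equal to −77 kJ gives D = 353 kJ/mol.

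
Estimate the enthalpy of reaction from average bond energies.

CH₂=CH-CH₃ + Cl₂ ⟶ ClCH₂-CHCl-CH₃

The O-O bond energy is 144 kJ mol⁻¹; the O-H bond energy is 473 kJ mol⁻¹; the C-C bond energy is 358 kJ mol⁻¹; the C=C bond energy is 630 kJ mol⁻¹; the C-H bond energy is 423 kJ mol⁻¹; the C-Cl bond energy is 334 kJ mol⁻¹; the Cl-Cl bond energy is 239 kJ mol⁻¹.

Bonds broken (reactants):
  C-C: 1 × 358 = 358
  C-H: 6 × 423 = 2538
  C=C: 1 × 630 = 630
  Cl-Cl: 1 × 239 = 239
  Σ(broken) = 3765 kJ
Bonds formed (products):
  C-C: 2 × 358 = 716
  C-Cl: 2 × 334 = 668
  C-H: 6 × 423 = 2538
  Σ(formed) = 3922 kJ
ΔH = Σ(broken) − Σ(formed) = 3765 − 3922 = −157 kJ

ΔH ≈ −157 kJ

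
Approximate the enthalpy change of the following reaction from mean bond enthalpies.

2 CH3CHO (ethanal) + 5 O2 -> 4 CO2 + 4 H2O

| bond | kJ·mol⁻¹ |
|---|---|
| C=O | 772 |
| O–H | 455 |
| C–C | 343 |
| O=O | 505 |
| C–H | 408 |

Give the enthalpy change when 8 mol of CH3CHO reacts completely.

Bonds broken (reactants):
  C–C: 2 × 343 = 686
  C–H: 8 × 408 = 3264
  C=O: 2 × 772 = 1544
  O=O: 5 × 505 = 2525
  Σ(broken) = 8019 kJ
Bonds formed (products):
  C=O: 8 × 772 = 6176
  O–H: 8 × 455 = 3640
  Σ(formed) = 9816 kJ
ΔH = Σ(broken) − Σ(formed) = 8019 − 9816 = −1797 kJ
For 4× the reaction as written: 4 × (−1797) = −7188 kJ

ΔH = −7188 kJ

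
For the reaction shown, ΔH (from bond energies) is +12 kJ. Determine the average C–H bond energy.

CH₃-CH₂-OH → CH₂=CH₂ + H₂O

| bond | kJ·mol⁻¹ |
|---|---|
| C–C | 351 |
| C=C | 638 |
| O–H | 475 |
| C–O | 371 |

Let D be the C–H bond energy.
Σ(broken) = 1×351 + 5×D + 1×371 + 1×475 = 1197 + 5D
Σ(formed) = 4×D + 1×638 + 2×475 = 1588 + 4D
ΔH = Σ(broken) − Σ(formed) = (1197 + 5D) − (1588 + 4D) = −391 + D
Setting this equal to +12 kJ gives D = 403 kJ/mol.

D(C–H) ≈ 403 kJ/mol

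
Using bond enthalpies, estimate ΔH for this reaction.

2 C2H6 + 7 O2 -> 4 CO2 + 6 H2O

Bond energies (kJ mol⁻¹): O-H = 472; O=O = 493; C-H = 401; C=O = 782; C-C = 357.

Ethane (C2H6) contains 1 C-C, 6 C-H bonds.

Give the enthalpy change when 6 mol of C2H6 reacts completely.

ΔH = −8829 kJ

Bonds broken (reactants):
  C-C: 2 × 357 = 714
  C-H: 12 × 401 = 4812
  O=O: 7 × 493 = 3451
  Σ(broken) = 8977 kJ
Bonds formed (products):
  C=O: 8 × 782 = 6256
  O-H: 12 × 472 = 5664
  Σ(formed) = 11920 kJ
ΔH = Σ(broken) − Σ(formed) = 8977 − 11920 = −2943 kJ
For 3× the reaction as written: 3 × (−2943) = −8829 kJ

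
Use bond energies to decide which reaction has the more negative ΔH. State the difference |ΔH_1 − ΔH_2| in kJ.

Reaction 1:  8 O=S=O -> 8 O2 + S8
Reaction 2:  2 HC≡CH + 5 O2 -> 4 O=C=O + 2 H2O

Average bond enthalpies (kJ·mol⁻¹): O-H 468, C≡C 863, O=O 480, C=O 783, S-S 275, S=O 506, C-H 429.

Reaction 1:
  Bonds broken (reactants):
    S=O: 16 × 506 = 8096
    Σ(broken) = 8096 kJ
  Bonds formed (products):
    O=O: 8 × 480 = 3840
    S-S: 8 × 275 = 2200
    Σ(formed) = 6040 kJ
  ΔH_1 = 8096 − 6040 = +2056 kJ
Reaction 2:
  Bonds broken (reactants):
    C≡C: 2 × 863 = 1726
    C-H: 4 × 429 = 1716
    O=O: 5 × 480 = 2400
    Σ(broken) = 5842 kJ
  Bonds formed (products):
    C=O: 8 × 783 = 6264
    O-H: 4 × 468 = 1872
    Σ(formed) = 8136 kJ
  ΔH_2 = 5842 − 8136 = −2294 kJ
ΔH_1 − ΔH_2 = +4350 kJ, so reaction 2 has the more negative ΔH; |ΔH_1 − ΔH_2| = 4350 kJ.

Reaction 2, by 4350 kJ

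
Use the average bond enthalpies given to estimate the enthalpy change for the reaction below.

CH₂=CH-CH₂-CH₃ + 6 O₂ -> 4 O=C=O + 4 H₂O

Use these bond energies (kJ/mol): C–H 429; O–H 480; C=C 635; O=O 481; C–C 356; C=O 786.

Bonds broken (reactants):
  C–C: 2 × 356 = 712
  C–H: 8 × 429 = 3432
  C=C: 1 × 635 = 635
  O=O: 6 × 481 = 2886
  Σ(broken) = 7665 kJ
Bonds formed (products):
  C=O: 8 × 786 = 6288
  O–H: 8 × 480 = 3840
  Σ(formed) = 10128 kJ
ΔH = Σ(broken) − Σ(formed) = 7665 − 10128 = −2463 kJ

ΔH ≈ −2463 kJ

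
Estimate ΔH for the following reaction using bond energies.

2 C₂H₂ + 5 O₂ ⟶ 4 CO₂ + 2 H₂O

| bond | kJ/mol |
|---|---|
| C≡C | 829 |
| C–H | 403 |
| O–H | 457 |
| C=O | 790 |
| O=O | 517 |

Bonds broken (reactants):
  C≡C: 2 × 829 = 1658
  C–H: 4 × 403 = 1612
  O=O: 5 × 517 = 2585
  Σ(broken) = 5855 kJ
Bonds formed (products):
  C=O: 8 × 790 = 6320
  O–H: 4 × 457 = 1828
  Σ(formed) = 8148 kJ
ΔH = Σ(broken) − Σ(formed) = 5855 − 8148 = −2293 kJ

ΔH ≈ −2293 kJ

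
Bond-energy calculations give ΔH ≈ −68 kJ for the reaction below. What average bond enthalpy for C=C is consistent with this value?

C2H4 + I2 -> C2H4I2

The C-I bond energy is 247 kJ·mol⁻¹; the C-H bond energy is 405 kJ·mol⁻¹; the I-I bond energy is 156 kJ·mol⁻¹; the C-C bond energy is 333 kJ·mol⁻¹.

D(C=C) ≈ 603 kJ/mol

Let D be the C=C bond energy.
Σ(broken) = 4×405 + 1×D + 1×156 = 1776 + D
Σ(formed) = 1×333 + 4×405 + 2×247 = 2447
ΔH = Σ(broken) − Σ(formed) = (1776 + D) − (2447) = −671 + D
Setting this equal to −68 kJ gives D = 603 kJ/mol.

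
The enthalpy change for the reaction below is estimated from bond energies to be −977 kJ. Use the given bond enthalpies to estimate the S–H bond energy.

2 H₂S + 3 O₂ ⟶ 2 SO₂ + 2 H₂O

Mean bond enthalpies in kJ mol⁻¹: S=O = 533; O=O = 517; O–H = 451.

D(S–H) ≈ 352 kJ/mol

Let D be the S–H bond energy.
Σ(broken) = 3×517 + 4×D = 1551 + 4D
Σ(formed) = 4×451 + 4×533 = 3936
ΔH = Σ(broken) − Σ(formed) = (1551 + 4D) − (3936) = −2385 + 4D
Setting this equal to −977 kJ gives 4D = 1408, so D = 352 kJ/mol.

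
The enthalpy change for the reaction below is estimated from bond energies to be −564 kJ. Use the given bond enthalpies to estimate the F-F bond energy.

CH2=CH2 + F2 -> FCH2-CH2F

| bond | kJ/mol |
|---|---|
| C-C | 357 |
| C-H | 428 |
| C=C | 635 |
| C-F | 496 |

D(F-F) ≈ 150 kJ/mol

Let D be the F-F bond energy.
Σ(broken) = 4×428 + 1×635 + 1×D = 2347 + D
Σ(formed) = 1×357 + 2×496 + 4×428 = 3061
ΔH = Σ(broken) − Σ(formed) = (2347 + D) − (3061) = −714 + D
Setting this equal to −564 kJ gives D = 150 kJ/mol.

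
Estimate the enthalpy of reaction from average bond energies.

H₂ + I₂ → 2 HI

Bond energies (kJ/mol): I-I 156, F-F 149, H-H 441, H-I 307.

Bonds broken (reactants):
  H-H: 1 × 441 = 441
  I-I: 1 × 156 = 156
  Σ(broken) = 597 kJ
Bonds formed (products):
  H-I: 2 × 307 = 614
  Σ(formed) = 614 kJ
ΔH = Σ(broken) − Σ(formed) = 597 − 614 = −17 kJ

ΔH ≈ −17 kJ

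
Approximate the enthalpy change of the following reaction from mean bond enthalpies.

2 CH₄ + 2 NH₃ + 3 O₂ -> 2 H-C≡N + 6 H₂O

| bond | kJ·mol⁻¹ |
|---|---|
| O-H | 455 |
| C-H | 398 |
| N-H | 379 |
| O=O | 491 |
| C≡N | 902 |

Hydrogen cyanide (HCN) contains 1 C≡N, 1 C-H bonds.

ΔH ≈ −1129 kJ

Bonds broken (reactants):
  C-H: 8 × 398 = 3184
  N-H: 6 × 379 = 2274
  O=O: 3 × 491 = 1473
  Σ(broken) = 6931 kJ
Bonds formed (products):
  C≡N: 2 × 902 = 1804
  C-H: 2 × 398 = 796
  O-H: 12 × 455 = 5460
  Σ(formed) = 8060 kJ
ΔH = Σ(broken) − Σ(formed) = 6931 − 8060 = −1129 kJ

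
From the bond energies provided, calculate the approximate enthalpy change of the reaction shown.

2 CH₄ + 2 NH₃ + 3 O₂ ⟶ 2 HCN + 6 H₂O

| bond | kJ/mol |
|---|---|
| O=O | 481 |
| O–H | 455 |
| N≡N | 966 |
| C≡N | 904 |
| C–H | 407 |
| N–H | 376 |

Bonds broken (reactants):
  C–H: 8 × 407 = 3256
  N–H: 6 × 376 = 2256
  O=O: 3 × 481 = 1443
  Σ(broken) = 6955 kJ
Bonds formed (products):
  C≡N: 2 × 904 = 1808
  C–H: 2 × 407 = 814
  O–H: 12 × 455 = 5460
  Σ(formed) = 8082 kJ
ΔH = Σ(broken) − Σ(formed) = 6955 − 8082 = −1127 kJ

ΔH ≈ −1127 kJ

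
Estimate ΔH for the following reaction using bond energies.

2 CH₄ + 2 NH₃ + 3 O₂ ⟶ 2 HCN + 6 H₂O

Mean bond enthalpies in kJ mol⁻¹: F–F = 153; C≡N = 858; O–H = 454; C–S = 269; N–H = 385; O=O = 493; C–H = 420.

ΔH ≈ −855 kJ

Bonds broken (reactants):
  C–H: 8 × 420 = 3360
  N–H: 6 × 385 = 2310
  O=O: 3 × 493 = 1479
  Σ(broken) = 7149 kJ
Bonds formed (products):
  C≡N: 2 × 858 = 1716
  C–H: 2 × 420 = 840
  O–H: 12 × 454 = 5448
  Σ(formed) = 8004 kJ
ΔH = Σ(broken) − Σ(formed) = 7149 − 8004 = −855 kJ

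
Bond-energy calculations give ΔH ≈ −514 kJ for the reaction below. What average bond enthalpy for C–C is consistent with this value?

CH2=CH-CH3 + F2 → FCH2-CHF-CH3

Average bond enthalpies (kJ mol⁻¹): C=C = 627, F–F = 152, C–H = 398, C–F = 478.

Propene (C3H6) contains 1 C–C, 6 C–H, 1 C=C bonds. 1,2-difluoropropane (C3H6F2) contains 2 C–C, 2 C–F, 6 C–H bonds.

Let D be the C–C bond energy.
Σ(broken) = 1×D + 6×398 + 1×627 + 1×152 = 3167 + D
Σ(formed) = 2×D + 2×478 + 6×398 = 3344 + 2D
ΔH = Σ(broken) − Σ(formed) = (3167 + D) − (3344 + 2D) = −177 − D
Setting this equal to −514 kJ gives D = 337 kJ/mol.

D(C–C) ≈ 337 kJ/mol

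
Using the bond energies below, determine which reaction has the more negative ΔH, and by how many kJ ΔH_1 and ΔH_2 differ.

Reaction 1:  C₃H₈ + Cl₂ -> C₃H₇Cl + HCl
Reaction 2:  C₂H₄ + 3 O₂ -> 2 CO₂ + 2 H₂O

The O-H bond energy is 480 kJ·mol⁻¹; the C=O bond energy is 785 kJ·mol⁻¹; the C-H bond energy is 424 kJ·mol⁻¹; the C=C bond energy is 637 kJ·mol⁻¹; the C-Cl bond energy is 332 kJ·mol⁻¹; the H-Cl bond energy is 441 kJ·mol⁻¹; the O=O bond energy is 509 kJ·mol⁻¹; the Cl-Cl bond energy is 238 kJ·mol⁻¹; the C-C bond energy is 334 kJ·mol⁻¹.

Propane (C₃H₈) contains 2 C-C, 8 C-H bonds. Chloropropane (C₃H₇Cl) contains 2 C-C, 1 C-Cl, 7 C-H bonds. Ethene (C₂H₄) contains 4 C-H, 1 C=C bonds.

Reaction 2, by 1089 kJ

Reaction 1:
  Bonds broken (reactants):
    C-C: 2 × 334 = 668
    C-H: 8 × 424 = 3392
    Cl-Cl: 1 × 238 = 238
    Σ(broken) = 4298 kJ
  Bonds formed (products):
    C-C: 2 × 334 = 668
    C-Cl: 1 × 332 = 332
    C-H: 7 × 424 = 2968
    H-Cl: 1 × 441 = 441
    Σ(formed) = 4409 kJ
  ΔH_1 = 4298 − 4409 = −111 kJ
Reaction 2:
  Bonds broken (reactants):
    C-H: 4 × 424 = 1696
    C=C: 1 × 637 = 637
    O=O: 3 × 509 = 1527
    Σ(broken) = 3860 kJ
  Bonds formed (products):
    C=O: 4 × 785 = 3140
    O-H: 4 × 480 = 1920
    Σ(formed) = 5060 kJ
  ΔH_2 = 3860 − 5060 = −1200 kJ
ΔH_1 − ΔH_2 = +1089 kJ, so reaction 2 has the more negative ΔH; |ΔH_1 − ΔH_2| = 1089 kJ.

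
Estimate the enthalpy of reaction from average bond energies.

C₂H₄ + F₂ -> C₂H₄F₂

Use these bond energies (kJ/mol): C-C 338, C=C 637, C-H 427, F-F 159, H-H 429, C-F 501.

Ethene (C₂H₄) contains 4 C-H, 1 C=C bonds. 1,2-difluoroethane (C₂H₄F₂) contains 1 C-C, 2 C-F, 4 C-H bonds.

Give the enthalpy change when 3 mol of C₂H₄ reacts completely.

ΔH = −1632 kJ

Bonds broken (reactants):
  C-H: 4 × 427 = 1708
  C=C: 1 × 637 = 637
  F-F: 1 × 159 = 159
  Σ(broken) = 2504 kJ
Bonds formed (products):
  C-C: 1 × 338 = 338
  C-F: 2 × 501 = 1002
  C-H: 4 × 427 = 1708
  Σ(formed) = 3048 kJ
ΔH = Σ(broken) − Σ(formed) = 2504 − 3048 = −544 kJ
For 3× the reaction as written: 3 × (−544) = −1632 kJ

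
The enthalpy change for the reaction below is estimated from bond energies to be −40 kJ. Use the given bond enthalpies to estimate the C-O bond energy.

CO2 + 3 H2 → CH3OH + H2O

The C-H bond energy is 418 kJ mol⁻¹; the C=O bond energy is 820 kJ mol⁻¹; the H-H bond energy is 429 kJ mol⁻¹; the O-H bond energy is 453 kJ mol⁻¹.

D(C-O) ≈ 354 kJ/mol

Let D be the C-O bond energy.
Σ(broken) = 2×820 + 3×429 = 2927
Σ(formed) = 3×418 + 1×D + 3×453 = 2613 + D
ΔH = Σ(broken) − Σ(formed) = (2927) − (2613 + D) = +314 − D
Setting this equal to −40 kJ gives D = 354 kJ/mol.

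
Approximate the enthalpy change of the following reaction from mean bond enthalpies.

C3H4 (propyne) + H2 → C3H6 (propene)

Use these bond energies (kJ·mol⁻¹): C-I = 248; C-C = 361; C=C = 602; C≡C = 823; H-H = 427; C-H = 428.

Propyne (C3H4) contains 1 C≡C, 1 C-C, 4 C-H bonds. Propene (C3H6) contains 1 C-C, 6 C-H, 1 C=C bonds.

Bonds broken (reactants):
  C≡C: 1 × 823 = 823
  C-C: 1 × 361 = 361
  C-H: 4 × 428 = 1712
  H-H: 1 × 427 = 427
  Σ(broken) = 3323 kJ
Bonds formed (products):
  C-C: 1 × 361 = 361
  C-H: 6 × 428 = 2568
  C=C: 1 × 602 = 602
  Σ(formed) = 3531 kJ
ΔH = Σ(broken) − Σ(formed) = 3323 − 3531 = −208 kJ

ΔH ≈ −208 kJ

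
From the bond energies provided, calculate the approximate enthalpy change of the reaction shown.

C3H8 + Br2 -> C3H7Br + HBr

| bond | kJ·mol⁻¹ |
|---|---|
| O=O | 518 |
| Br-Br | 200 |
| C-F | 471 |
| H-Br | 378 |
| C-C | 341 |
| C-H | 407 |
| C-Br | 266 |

Bonds broken (reactants):
  Br-Br: 1 × 200 = 200
  C-C: 2 × 341 = 682
  C-H: 8 × 407 = 3256
  Σ(broken) = 4138 kJ
Bonds formed (products):
  C-Br: 1 × 266 = 266
  C-C: 2 × 341 = 682
  C-H: 7 × 407 = 2849
  H-Br: 1 × 378 = 378
  Σ(formed) = 4175 kJ
ΔH = Σ(broken) − Σ(formed) = 4138 − 4175 = −37 kJ

ΔH ≈ −37 kJ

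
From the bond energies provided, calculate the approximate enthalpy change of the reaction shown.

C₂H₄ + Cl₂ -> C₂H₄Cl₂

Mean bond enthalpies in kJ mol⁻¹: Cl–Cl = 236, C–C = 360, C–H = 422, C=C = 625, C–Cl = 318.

Bonds broken (reactants):
  C–H: 4 × 422 = 1688
  C=C: 1 × 625 = 625
  Cl–Cl: 1 × 236 = 236
  Σ(broken) = 2549 kJ
Bonds formed (products):
  C–C: 1 × 360 = 360
  C–Cl: 2 × 318 = 636
  C–H: 4 × 422 = 1688
  Σ(formed) = 2684 kJ
ΔH = Σ(broken) − Σ(formed) = 2549 − 2684 = −135 kJ

ΔH ≈ −135 kJ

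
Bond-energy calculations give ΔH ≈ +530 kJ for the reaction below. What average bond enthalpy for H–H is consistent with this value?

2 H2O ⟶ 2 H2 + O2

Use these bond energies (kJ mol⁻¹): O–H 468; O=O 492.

D(H–H) ≈ 425 kJ/mol

Let D be the H–H bond energy.
Σ(broken) = 4×468 = 1872
Σ(formed) = 2×D + 1×492 = 492 + 2D
ΔH = Σ(broken) − Σ(formed) = (1872) − (492 + 2D) = +1380 − 2D
Setting this equal to +530 kJ gives 2D = 850, so D = 425 kJ/mol.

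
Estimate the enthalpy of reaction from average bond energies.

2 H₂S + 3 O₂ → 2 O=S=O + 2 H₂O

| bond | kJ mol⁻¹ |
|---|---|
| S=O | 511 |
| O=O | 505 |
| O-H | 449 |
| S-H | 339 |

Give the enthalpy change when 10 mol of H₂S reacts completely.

Bonds broken (reactants):
  O=O: 3 × 505 = 1515
  S-H: 4 × 339 = 1356
  Σ(broken) = 2871 kJ
Bonds formed (products):
  O-H: 4 × 449 = 1796
  S=O: 4 × 511 = 2044
  Σ(formed) = 3840 kJ
ΔH = Σ(broken) − Σ(formed) = 2871 − 3840 = −969 kJ
For 5× the reaction as written: 5 × (−969) = −4845 kJ

ΔH = −4845 kJ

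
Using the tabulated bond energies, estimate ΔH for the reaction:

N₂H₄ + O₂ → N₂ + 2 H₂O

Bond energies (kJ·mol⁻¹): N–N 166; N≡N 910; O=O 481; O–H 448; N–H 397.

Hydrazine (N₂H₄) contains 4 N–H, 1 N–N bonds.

ΔH ≈ −467 kJ

Bonds broken (reactants):
  N–H: 4 × 397 = 1588
  N–N: 1 × 166 = 166
  O=O: 1 × 481 = 481
  Σ(broken) = 2235 kJ
Bonds formed (products):
  N≡N: 1 × 910 = 910
  O–H: 4 × 448 = 1792
  Σ(formed) = 2702 kJ
ΔH = Σ(broken) − Σ(formed) = 2235 − 2702 = −467 kJ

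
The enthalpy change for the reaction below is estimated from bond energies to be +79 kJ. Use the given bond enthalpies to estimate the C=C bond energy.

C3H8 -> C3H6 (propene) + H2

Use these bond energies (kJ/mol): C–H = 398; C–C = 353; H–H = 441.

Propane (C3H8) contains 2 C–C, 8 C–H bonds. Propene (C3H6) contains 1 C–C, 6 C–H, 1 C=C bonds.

D(C=C) ≈ 629 kJ/mol

Let D be the C=C bond energy.
Σ(broken) = 2×353 + 8×398 = 3890
Σ(formed) = 1×353 + 6×398 + 1×D + 1×441 = 3182 + D
ΔH = Σ(broken) − Σ(formed) = (3890) − (3182 + D) = +708 − D
Setting this equal to +79 kJ gives D = 629 kJ/mol.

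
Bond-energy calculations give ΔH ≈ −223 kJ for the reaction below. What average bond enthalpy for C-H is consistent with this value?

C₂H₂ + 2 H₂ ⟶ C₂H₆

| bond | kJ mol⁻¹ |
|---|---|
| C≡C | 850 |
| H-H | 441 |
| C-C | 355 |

D(C-H) ≈ 400 kJ/mol

Let D be the C-H bond energy.
Σ(broken) = 1×850 + 2×D + 2×441 = 1732 + 2D
Σ(formed) = 1×355 + 6×D = 355 + 6D
ΔH = Σ(broken) − Σ(formed) = (1732 + 2D) − (355 + 6D) = +1377 − 4D
Setting this equal to −223 kJ gives 4D = 1600, so D = 400 kJ/mol.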